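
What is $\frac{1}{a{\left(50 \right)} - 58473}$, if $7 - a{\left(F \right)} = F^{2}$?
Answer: $- \frac{1}{60966} \approx -1.6403 \cdot 10^{-5}$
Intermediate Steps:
$a{\left(F \right)} = 7 - F^{2}$
$\frac{1}{a{\left(50 \right)} - 58473} = \frac{1}{\left(7 - 50^{2}\right) - 58473} = \frac{1}{\left(7 - 2500\right) - 58473} = \frac{1}{-2493 - 58473} = \frac{1}{-60966} = - \frac{1}{60966}$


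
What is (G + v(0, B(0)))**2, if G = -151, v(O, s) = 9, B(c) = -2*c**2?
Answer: 20164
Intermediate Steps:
(G + v(0, B(0)))**2 = (-151 + 9)**2 = (-142)**2 = 20164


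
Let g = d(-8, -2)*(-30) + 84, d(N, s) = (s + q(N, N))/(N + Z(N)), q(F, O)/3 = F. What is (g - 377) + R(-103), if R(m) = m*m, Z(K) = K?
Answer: 41069/4 ≈ 10267.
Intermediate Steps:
q(F, O) = 3*F
R(m) = m²
d(N, s) = (s + 3*N)/(2*N) (d(N, s) = (s + 3*N)/(N + N) = (s + 3*N)/((2*N)) = (s + 3*N)*(1/(2*N)) = (s + 3*N)/(2*N))
g = 141/4 (g = ((½)*(-2 + 3*(-8))/(-8))*(-30) + 84 = ((½)*(-⅛)*(-2 - 24))*(-30) + 84 = ((½)*(-⅛)*(-26))*(-30) + 84 = (13/8)*(-30) + 84 = -195/4 + 84 = 141/4 ≈ 35.250)
(g - 377) + R(-103) = (141/4 - 377) + (-103)² = -1367/4 + 10609 = 41069/4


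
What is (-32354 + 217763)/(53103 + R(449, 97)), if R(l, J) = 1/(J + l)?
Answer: 101233314/28994239 ≈ 3.4915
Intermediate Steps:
(-32354 + 217763)/(53103 + R(449, 97)) = (-32354 + 217763)/(53103 + 1/(97 + 449)) = 185409/(53103 + 1/546) = 185409/(28994239/546) = 185409*(546/28994239) = 101233314/28994239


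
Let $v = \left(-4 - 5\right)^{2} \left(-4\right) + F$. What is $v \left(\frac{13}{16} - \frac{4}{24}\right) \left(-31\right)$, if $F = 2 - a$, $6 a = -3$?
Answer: $\frac{617923}{96} \approx 6436.7$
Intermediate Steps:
$a = - \frac{1}{2}$ ($a = \frac{1}{6} \left(-3\right) = - \frac{1}{2} \approx -0.5$)
$F = \frac{5}{2}$ ($F = 2 - - \frac{1}{2} = 2 + \frac{1}{2} = \frac{5}{2} \approx 2.5$)
$v = - \frac{643}{2}$ ($v = \left(-4 - 5\right)^{2} \left(-4\right) + \frac{5}{2} = \left(-9\right)^{2} \left(-4\right) + \frac{5}{2} = 81 \left(-4\right) + \frac{5}{2} = -324 + \frac{5}{2} = - \frac{643}{2} \approx -321.5$)
$v \left(\frac{13}{16} - \frac{4}{24}\right) \left(-31\right) = - \frac{643 \left(\frac{13}{16} - \frac{4}{24}\right)}{2} \left(-31\right) = - \frac{643 \left(13 \cdot \frac{1}{16} - \frac{1}{6}\right)}{2} \left(-31\right) = - \frac{643 \left(\frac{13}{16} - \frac{1}{6}\right)}{2} \left(-31\right) = \left(- \frac{643}{2}\right) \frac{31}{48} \left(-31\right) = \left(- \frac{19933}{96}\right) \left(-31\right) = \frac{617923}{96}$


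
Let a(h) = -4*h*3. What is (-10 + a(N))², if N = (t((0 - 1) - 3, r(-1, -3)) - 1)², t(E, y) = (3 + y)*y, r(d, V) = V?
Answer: 484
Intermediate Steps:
t(E, y) = y*(3 + y)
N = 1 (N = (-3*(3 - 3) - 1)² = (-3*0 - 1)² = (0 - 1)² = (-1)² = 1)
a(h) = -12*h
(-10 + a(N))² = (-10 - 12*1)² = (-10 - 12)² = (-22)² = 484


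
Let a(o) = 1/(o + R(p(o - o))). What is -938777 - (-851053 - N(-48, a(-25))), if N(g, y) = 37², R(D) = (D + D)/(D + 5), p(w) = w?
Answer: -86355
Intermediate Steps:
R(D) = 2*D/(5 + D) (R(D) = (2*D)/(5 + D) = 2*D/(5 + D))
a(o) = 1/o (a(o) = 1/(o + 2*(o - o)/(5 + (o - o))) = 1/(o + 2*0/(5 + 0)) = 1/(o + 2*0/5) = 1/(o + 2*0*(⅕)) = 1/(o + 0) = 1/o)
N(g, y) = 1369
-938777 - (-851053 - N(-48, a(-25))) = -938777 - (-851053 - 1*1369) = -938777 - (-851053 - 1369) = -938777 - 1*(-852422) = -938777 + 852422 = -86355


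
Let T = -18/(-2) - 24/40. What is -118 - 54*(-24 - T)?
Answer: 8158/5 ≈ 1631.6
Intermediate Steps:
T = 42/5 (T = -18*(-1/2) - 24*1/40 = 9 - 3/5 = 42/5 ≈ 8.4000)
-118 - 54*(-24 - T) = -118 - 54*(-24 - 1*42/5) = -118 - 54*(-24 - 42/5) = -118 - 54*(-162/5) = -118 + 8748/5 = 8158/5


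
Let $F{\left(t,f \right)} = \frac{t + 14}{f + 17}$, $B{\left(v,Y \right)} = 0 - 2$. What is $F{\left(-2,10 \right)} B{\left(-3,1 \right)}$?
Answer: $- \frac{8}{9} \approx -0.88889$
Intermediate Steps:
$B{\left(v,Y \right)} = -2$
$F{\left(t,f \right)} = \frac{14 + t}{17 + f}$
$F{\left(-2,10 \right)} B{\left(-3,1 \right)} = \frac{14 - 2}{17 + 10} \left(-2\right) = \frac{1}{27} \cdot 12 \left(-2\right) = \frac{4}{9} \left(-2\right) = - \frac{8}{9}$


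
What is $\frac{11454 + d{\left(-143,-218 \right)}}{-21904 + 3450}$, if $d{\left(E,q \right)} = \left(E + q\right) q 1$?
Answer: $- \frac{45076}{9227} \approx -4.8852$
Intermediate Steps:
$d{\left(E,q \right)} = q \left(E + q\right)$ ($d{\left(E,q \right)} = \left(E + q\right) q = q \left(E + q\right)$)
$\frac{11454 + d{\left(-143,-218 \right)}}{-21904 + 3450} = \frac{11454 - 218 \left(-143 - 218\right)}{-21904 + 3450} = \frac{11454 - -78698}{-18454} = \left(11454 + 78698\right) \left(- \frac{1}{18454}\right) = 90152 \left(- \frac{1}{18454}\right) = - \frac{45076}{9227}$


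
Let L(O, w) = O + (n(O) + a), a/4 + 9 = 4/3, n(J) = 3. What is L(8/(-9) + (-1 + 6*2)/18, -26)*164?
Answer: -41246/9 ≈ -4582.9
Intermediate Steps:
a = -92/3 (a = -36 + 4*(4/3) = -36 + 16/3 = -92/3 ≈ -30.667)
L(O, w) = -83/3 + O (L(O, w) = O + (3 - 92/3) = O - 83/3 = -83/3 + O)
L(8/(-9) + (-1 + 6*2)/18, -26)*164 = (-83/3 + (8/(-9) + (-1 + 6*2)/18))*164 = (-83/3 + (8*(-⅑) + (-1 + 12)*(1/18)))*164 = (-83/3 + (-8/9 + 11*(1/18)))*164 = (-83/3 + (-8/9 + 11/18))*164 = (-83/3 - 5/18)*164 = -503/18*164 = -41246/9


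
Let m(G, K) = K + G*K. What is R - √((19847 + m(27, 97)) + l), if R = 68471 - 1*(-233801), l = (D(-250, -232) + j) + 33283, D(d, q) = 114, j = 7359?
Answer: 302272 - √63319 ≈ 3.0202e+5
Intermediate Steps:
l = 40756 (l = (114 + 7359) + 33283 = 7473 + 33283 = 40756)
R = 302272 (R = 68471 + 233801 = 302272)
R - √((19847 + m(27, 97)) + l) = 302272 - √((19847 + 97*(1 + 27)) + 40756) = 302272 - √((19847 + 97*28) + 40756) = 302272 - √((19847 + 2716) + 40756) = 302272 - √(22563 + 40756) = 302272 - √63319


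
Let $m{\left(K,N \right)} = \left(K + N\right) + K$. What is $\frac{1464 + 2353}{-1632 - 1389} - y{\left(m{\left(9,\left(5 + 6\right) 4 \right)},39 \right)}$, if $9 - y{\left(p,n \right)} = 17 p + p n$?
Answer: $\frac{10457906}{3021} \approx 3461.7$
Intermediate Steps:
$m{\left(K,N \right)} = N + 2 K$
$y{\left(p,n \right)} = 9 - 17 p - n p$ ($y{\left(p,n \right)} = 9 - \left(17 p + p n\right) = 9 - \left(17 p + n p\right) = 9 - 17 p - n p$)
$\frac{1464 + 2353}{-1632 - 1389} - y{\left(m{\left(9,\left(5 + 6\right) 4 \right)},39 \right)} = \frac{1464 + 2353}{-1632 - 1389} - \left(9 - 17 \left(\left(5 + 6\right) 4 + 2 \cdot 9\right) - 39 \left(\left(5 + 6\right) 4 + 2 \cdot 9\right)\right) = \frac{3817}{-3021} - \left(9 - 17 \left(11 \cdot 4 + 18\right) - 39 \left(11 \cdot 4 + 18\right)\right) = 3817 \left(- \frac{1}{3021}\right) - \left(9 - 17 \left(44 + 18\right) - 39 \left(44 + 18\right)\right) = - \frac{3817}{3021} - \left(9 - 1054 - 39 \cdot 62\right) = - \frac{3817}{3021} - \left(9 - 1054 - 2418\right) = - \frac{3817}{3021} - -3463 = - \frac{3817}{3021} + 3463 = \frac{10457906}{3021}$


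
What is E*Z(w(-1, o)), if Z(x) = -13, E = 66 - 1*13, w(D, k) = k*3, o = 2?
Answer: -689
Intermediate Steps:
w(D, k) = 3*k
E = 53 (E = 66 - 13 = 53)
E*Z(w(-1, o)) = 53*(-13) = -689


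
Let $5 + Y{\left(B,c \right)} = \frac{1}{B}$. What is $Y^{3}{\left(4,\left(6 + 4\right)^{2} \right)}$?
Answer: $- \frac{6859}{64} \approx -107.17$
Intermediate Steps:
$Y{\left(B,c \right)} = -5 + \frac{1}{B}$
$Y^{3}{\left(4,\left(6 + 4\right)^{2} \right)} = \left(-5 + \frac{1}{4}\right)^{3} = \left(- \frac{19}{4}\right)^{3} = - \frac{6859}{64}$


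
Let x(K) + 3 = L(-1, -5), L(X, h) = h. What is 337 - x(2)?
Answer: 345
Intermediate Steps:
x(K) = -8 (x(K) = -3 - 5 = -8)
337 - x(2) = 337 - 1*(-8) = 337 + 8 = 345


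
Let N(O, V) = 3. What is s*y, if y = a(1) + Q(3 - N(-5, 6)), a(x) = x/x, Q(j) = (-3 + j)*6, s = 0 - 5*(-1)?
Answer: -85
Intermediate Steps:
s = 5 (s = 0 + 5 = 5)
Q(j) = -18 + 6*j
a(x) = 1
y = -17 (y = 1 + (-18 + 6*(3 - 1*3)) = 1 + (-18 + 6*(3 - 3)) = 1 + (-18 + 6*0) = 1 + (-18 + 0) = 1 - 18 = -17)
s*y = 5*(-17) = -85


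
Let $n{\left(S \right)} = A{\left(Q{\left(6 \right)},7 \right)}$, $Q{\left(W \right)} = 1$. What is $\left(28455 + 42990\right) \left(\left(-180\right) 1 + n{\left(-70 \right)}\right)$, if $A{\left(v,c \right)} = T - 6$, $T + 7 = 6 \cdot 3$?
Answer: $-12502875$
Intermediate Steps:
$T = 11$ ($T = -7 + 6 \cdot 3 = -7 + 18 = 11$)
$A{\left(v,c \right)} = 5$ ($A{\left(v,c \right)} = 11 - 6 = 5$)
$n{\left(S \right)} = 5$
$\left(28455 + 42990\right) \left(\left(-180\right) 1 + n{\left(-70 \right)}\right) = \left(28455 + 42990\right) \left(\left(-180\right) 1 + 5\right) = 71445 \left(-180 + 5\right) = 71445 \left(-175\right) = -12502875$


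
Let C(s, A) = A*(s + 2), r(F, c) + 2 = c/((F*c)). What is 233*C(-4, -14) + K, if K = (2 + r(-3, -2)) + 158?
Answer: 20045/3 ≈ 6681.7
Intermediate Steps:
r(F, c) = -2 + 1/F (r(F, c) = -2 + c/((F*c)) = -2 + c*(1/(F*c)) = -2 + 1/F)
C(s, A) = A*(2 + s)
K = 473/3 (K = (2 + (-2 + 1/(-3))) + 158 = (2 + (-2 - ⅓)) + 158 = (2 - 7/3) + 158 = -⅓ + 158 = 473/3 ≈ 157.67)
233*C(-4, -14) + K = 233*(-14*(2 - 4)) + 473/3 = 233*(-14*(-2)) + 473/3 = 233*28 + 473/3 = 6524 + 473/3 = 20045/3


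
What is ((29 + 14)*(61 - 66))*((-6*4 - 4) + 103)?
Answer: -16125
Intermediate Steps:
((29 + 14)*(61 - 66))*((-6*4 - 4) + 103) = (43*(-5))*((-24 - 4) + 103) = -215*(-28 + 103) = -215*75 = -16125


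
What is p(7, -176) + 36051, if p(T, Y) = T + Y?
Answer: 35882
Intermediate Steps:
p(7, -176) + 36051 = (7 - 176) + 36051 = -169 + 36051 = 35882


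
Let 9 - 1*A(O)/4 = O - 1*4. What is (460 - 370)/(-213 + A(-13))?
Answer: -90/109 ≈ -0.82569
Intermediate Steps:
A(O) = 52 - 4*O (A(O) = 36 - 4*(O - 1*4) = 36 - 4*(O - 4) = 36 - 4*(-4 + O) = 36 + (16 - 4*O) = 52 - 4*O)
(460 - 370)/(-213 + A(-13)) = (460 - 370)/(-213 + (52 - 4*(-13))) = 90/(-213 + (52 + 52)) = 90/(-213 + 104) = 90/(-109) = 90*(-1/109) = -90/109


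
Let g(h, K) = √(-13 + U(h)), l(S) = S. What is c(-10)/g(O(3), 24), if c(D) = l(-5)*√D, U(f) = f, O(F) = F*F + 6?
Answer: -5*I*√5 ≈ -11.18*I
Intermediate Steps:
O(F) = 6 + F² (O(F) = F² + 6 = 6 + F²)
g(h, K) = √(-13 + h)
c(D) = -5*√D
c(-10)/g(O(3), 24) = (-5*I*√10)/(√(-13 + (6 + 3²))) = (-5*I*√10)/(√(-13 + (6 + 9))) = (-5*I*√10)/(√(-13 + 15)) = (-5*I*√10)/(√2) = (-5*I*√10)*(√2/2) = -5*I*√5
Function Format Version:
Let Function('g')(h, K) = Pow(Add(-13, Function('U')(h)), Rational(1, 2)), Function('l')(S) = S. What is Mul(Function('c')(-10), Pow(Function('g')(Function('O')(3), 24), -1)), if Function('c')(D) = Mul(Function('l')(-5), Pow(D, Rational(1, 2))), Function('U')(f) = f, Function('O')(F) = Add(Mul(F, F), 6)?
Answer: Mul(-5, I, Pow(5, Rational(1, 2))) ≈ Mul(-11.180, I)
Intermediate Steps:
Function('O')(F) = Add(6, Pow(F, 2)) (Function('O')(F) = Add(Pow(F, 2), 6) = Add(6, Pow(F, 2)))
Function('g')(h, K) = Pow(Add(-13, h), Rational(1, 2))
Function('c')(D) = Mul(-5, Pow(D, Rational(1, 2)))
Mul(Function('c')(-10), Pow(Function('g')(Function('O')(3), 24), -1)) = Mul(Mul(-5, Pow(-10, Rational(1, 2))), Pow(Pow(Add(-13, Add(6, Pow(3, 2))), Rational(1, 2)), -1)) = Mul(Mul(-5, Mul(I, Pow(10, Rational(1, 2)))), Pow(Pow(Add(-13, Add(6, 9)), Rational(1, 2)), -1)) = Mul(Mul(-5, I, Pow(10, Rational(1, 2))), Pow(Pow(Add(-13, 15), Rational(1, 2)), -1)) = Mul(Mul(-5, I, Pow(10, Rational(1, 2))), Pow(Pow(2, Rational(1, 2)), -1)) = Mul(Mul(-5, I, Pow(10, Rational(1, 2))), Mul(Rational(1, 2), Pow(2, Rational(1, 2)))) = Mul(-5, I, Pow(5, Rational(1, 2)))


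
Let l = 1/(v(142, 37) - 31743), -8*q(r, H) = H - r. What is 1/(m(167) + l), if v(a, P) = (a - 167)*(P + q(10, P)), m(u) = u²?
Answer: 260669/7269797733 ≈ 3.5856e-5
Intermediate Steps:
q(r, H) = -H/8 + r/8 (q(r, H) = -(H - r)/8 = -H/8 + r/8)
v(a, P) = (-167 + a)*(5/4 + 7*P/8) (v(a, P) = (a - 167)*(P + (-P/8 + (⅛)*10)) = (-167 + a)*(P + (-P/8 + 5/4)) = (-167 + a)*(P + (5/4 - P/8)) = (-167 + a)*(5/4 + 7*P/8))
l = -8/260669 (l = 1/((-835/4 - 1169/8*37 + (5/4)*142 + (7/8)*37*142) - 31743) = 1/((-835/4 - 43253/8 + 355/2 + 18389/4) - 31743) = 1/(-6725/8 - 31743) = 1/(-260669/8) = -8/260669 ≈ -3.0690e-5)
1/(m(167) + l) = 1/(167² - 8/260669) = 1/(27889 - 8/260669) = 1/(7269797733/260669) = 1*(260669/7269797733) = 260669/7269797733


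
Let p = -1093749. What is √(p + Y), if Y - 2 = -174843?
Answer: I*√1268590 ≈ 1126.3*I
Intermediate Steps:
Y = -174841 (Y = 2 - 174843 = -174841)
√(p + Y) = √(-1093749 - 174841) = √(-1268590) = I*√1268590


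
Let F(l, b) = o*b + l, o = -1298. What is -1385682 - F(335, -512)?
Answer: -2050593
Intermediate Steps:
F(l, b) = l - 1298*b (F(l, b) = -1298*b + l = l - 1298*b)
-1385682 - F(335, -512) = -1385682 - (335 - 1298*(-512)) = -1385682 - (335 + 664576) = -1385682 - 1*664911 = -1385682 - 664911 = -2050593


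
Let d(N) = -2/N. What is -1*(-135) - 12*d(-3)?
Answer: 127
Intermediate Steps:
-1*(-135) - 12*d(-3) = -1*(-135) - (-24)/(-3) = 135 - (-24)*(-1)/3 = 135 - 12*⅔ = 135 - 8 = 127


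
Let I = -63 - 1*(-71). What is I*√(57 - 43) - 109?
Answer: -109 + 8*√14 ≈ -79.067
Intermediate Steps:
I = 8 (I = -63 + 71 = 8)
I*√(57 - 43) - 109 = 8*√(57 - 43) - 109 = 8*√14 - 109 = -109 + 8*√14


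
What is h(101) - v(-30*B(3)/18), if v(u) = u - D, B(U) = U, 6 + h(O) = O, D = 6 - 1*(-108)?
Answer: 214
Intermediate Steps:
D = 114 (D = 6 + 108 = 114)
h(O) = -6 + O
v(u) = -114 + u (v(u) = u - 1*114 = u - 114 = -114 + u)
h(101) - v(-30*B(3)/18) = (-6 + 101) - (-114 - 90/18) = 95 - (-114 - 90/18) = 95 - (-114 - 30*⅙) = 95 - (-114 - 5) = 95 - 1*(-119) = 95 + 119 = 214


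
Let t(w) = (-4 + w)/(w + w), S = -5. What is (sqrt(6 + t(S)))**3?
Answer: 69*sqrt(690)/100 ≈ 18.125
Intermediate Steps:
t(w) = (-4 + w)/(2*w) (t(w) = (-4 + w)/((2*w)) = (-4 + w)*(1/(2*w)) = (-4 + w)/(2*w))
(sqrt(6 + t(S)))**3 = (sqrt(6 + (1/2)*(-4 - 5)/(-5)))**3 = (sqrt(6 + (1/2)*(-1/5)*(-9)))**3 = (sqrt(6 + 9/10))**3 = (sqrt(69/10))**3 = (sqrt(690)/10)**3 = 69*sqrt(690)/100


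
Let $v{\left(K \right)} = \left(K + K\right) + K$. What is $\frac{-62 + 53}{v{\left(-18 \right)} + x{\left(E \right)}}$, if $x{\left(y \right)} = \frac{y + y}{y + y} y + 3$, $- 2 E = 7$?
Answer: $\frac{18}{109} \approx 0.16514$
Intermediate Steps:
$E = - \frac{7}{2}$ ($E = \left(- \frac{1}{2}\right) 7 = - \frac{7}{2} \approx -3.5$)
$v{\left(K \right)} = 3 K$ ($v{\left(K \right)} = 2 K + K = 3 K$)
$x{\left(y \right)} = 3 + y$ ($x{\left(y \right)} = \frac{2 y}{2 y} y + 3 = 2 y \frac{1}{2 y} y + 3 = 1 y + 3 = y + 3 = 3 + y$)
$\frac{-62 + 53}{v{\left(-18 \right)} + x{\left(E \right)}} = \frac{-62 + 53}{3 \left(-18\right) + \left(3 - \frac{7}{2}\right)} = - \frac{9}{-54 - \frac{1}{2}} = - \frac{9}{- \frac{109}{2}} = \left(-9\right) \left(- \frac{2}{109}\right) = \frac{18}{109}$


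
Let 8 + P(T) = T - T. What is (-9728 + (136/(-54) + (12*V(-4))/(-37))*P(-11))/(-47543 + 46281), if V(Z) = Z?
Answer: 4854256/630369 ≈ 7.7007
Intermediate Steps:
P(T) = -8 (P(T) = -8 + (T - T) = -8 + 0 = -8)
(-9728 + (136/(-54) + (12*V(-4))/(-37))*P(-11))/(-47543 + 46281) = (-9728 + (136/(-54) + (12*(-4))/(-37))*(-8))/(-47543 + 46281) = (-9728 + (136*(-1/54) - 48*(-1/37))*(-8))/(-1262) = (-9728 + (-68/27 + 48/37)*(-8))*(-1/1262) = (-9728 - 1220/999*(-8))*(-1/1262) = (-9728 + 9760/999)*(-1/1262) = -9708512/999*(-1/1262) = 4854256/630369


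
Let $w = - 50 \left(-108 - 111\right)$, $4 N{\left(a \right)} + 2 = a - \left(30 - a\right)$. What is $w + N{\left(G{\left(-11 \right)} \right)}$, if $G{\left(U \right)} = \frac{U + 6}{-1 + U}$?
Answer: $\frac{262613}{24} \approx 10942.0$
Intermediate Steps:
$G{\left(U \right)} = \frac{6 + U}{-1 + U}$
$N{\left(a \right)} = -8 + \frac{a}{2}$ ($N{\left(a \right)} = - \frac{1}{2} + \frac{a - \left(30 - a\right)}{4} = - \frac{1}{2} + \frac{a + \left(-30 + a\right)}{4} = - \frac{1}{2} + \frac{-30 + 2 a}{4} = - \frac{1}{2} + \left(- \frac{15}{2} + \frac{a}{2}\right) = -8 + \frac{a}{2}$)
$w = 10950$ ($w = \left(-50\right) \left(-219\right) = 10950$)
$w + N{\left(G{\left(-11 \right)} \right)} = 10950 - \left(8 - \frac{\frac{1}{-1 - 11} \left(6 - 11\right)}{2}\right) = 10950 - \left(8 - \frac{\frac{1}{-12} \left(-5\right)}{2}\right) = 10950 - \left(8 - \frac{\left(- \frac{1}{12}\right) \left(-5\right)}{2}\right) = 10950 + \left(-8 + \frac{1}{2} \cdot \frac{5}{12}\right) = 10950 + \left(-8 + \frac{5}{24}\right) = 10950 - \frac{187}{24} = \frac{262613}{24}$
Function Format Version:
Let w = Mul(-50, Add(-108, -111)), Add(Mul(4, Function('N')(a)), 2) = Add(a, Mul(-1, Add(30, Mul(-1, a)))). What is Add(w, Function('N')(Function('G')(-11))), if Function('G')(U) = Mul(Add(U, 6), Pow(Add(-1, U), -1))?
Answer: Rational(262613, 24) ≈ 10942.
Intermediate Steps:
Function('G')(U) = Mul(Pow(Add(-1, U), -1), Add(6, U)) (Function('G')(U) = Mul(Add(6, U), Pow(Add(-1, U), -1)) = Mul(Pow(Add(-1, U), -1), Add(6, U)))
Function('N')(a) = Add(-8, Mul(Rational(1, 2), a)) (Function('N')(a) = Add(Rational(-1, 2), Mul(Rational(1, 4), Add(a, Mul(-1, Add(30, Mul(-1, a)))))) = Add(Rational(-1, 2), Mul(Rational(1, 4), Add(a, Add(-30, a)))) = Add(Rational(-1, 2), Mul(Rational(1, 4), Add(-30, Mul(2, a)))) = Add(Rational(-1, 2), Add(Rational(-15, 2), Mul(Rational(1, 2), a))) = Add(-8, Mul(Rational(1, 2), a)))
w = 10950 (w = Mul(-50, -219) = 10950)
Add(w, Function('N')(Function('G')(-11))) = Add(10950, Add(-8, Mul(Rational(1, 2), Mul(Pow(Add(-1, -11), -1), Add(6, -11))))) = Add(10950, Add(-8, Mul(Rational(1, 2), Mul(Pow(-12, -1), -5)))) = Add(10950, Add(-8, Mul(Rational(1, 2), Mul(Rational(-1, 12), -5)))) = Add(10950, Add(-8, Mul(Rational(1, 2), Rational(5, 12)))) = Add(10950, Add(-8, Rational(5, 24))) = Add(10950, Rational(-187, 24)) = Rational(262613, 24)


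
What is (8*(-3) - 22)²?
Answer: 2116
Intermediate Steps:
(8*(-3) - 22)² = (-24 - 22)² = (-46)² = 2116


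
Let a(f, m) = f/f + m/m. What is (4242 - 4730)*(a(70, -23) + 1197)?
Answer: -585112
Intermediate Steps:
a(f, m) = 2 (a(f, m) = 1 + 1 = 2)
(4242 - 4730)*(a(70, -23) + 1197) = (4242 - 4730)*(2 + 1197) = -488*1199 = -585112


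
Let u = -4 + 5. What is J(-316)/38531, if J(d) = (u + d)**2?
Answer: 99225/38531 ≈ 2.5752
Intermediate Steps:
u = 1
J(d) = (1 + d)**2
J(-316)/38531 = (1 - 316)**2/38531 = (-315)**2*(1/38531) = 99225*(1/38531) = 99225/38531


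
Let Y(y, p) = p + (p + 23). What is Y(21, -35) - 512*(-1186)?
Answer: 607185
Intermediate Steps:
Y(y, p) = 23 + 2*p (Y(y, p) = p + (23 + p) = 23 + 2*p)
Y(21, -35) - 512*(-1186) = (23 + 2*(-35)) - 512*(-1186) = (23 - 70) + 607232 = -47 + 607232 = 607185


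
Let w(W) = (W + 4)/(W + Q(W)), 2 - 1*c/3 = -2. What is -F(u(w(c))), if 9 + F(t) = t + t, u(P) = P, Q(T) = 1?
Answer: 85/13 ≈ 6.5385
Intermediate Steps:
c = 12 (c = 6 - 3*(-2) = 6 + 6 = 12)
w(W) = (4 + W)/(1 + W) (w(W) = (W + 4)/(W + 1) = (4 + W)/(1 + W))
F(t) = -9 + 2*t (F(t) = -9 + (t + t) = -9 + 2*t)
-F(u(w(c))) = -(-9 + 2*((4 + 12)/(1 + 12))) = -(-9 + 2*(16/13)) = -(-9 + 32/13) = -1*(-85/13) = 85/13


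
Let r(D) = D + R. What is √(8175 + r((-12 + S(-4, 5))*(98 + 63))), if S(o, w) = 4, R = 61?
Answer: 6*√193 ≈ 83.355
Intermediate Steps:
r(D) = 61 + D (r(D) = D + 61 = 61 + D)
√(8175 + r((-12 + S(-4, 5))*(98 + 63))) = √(8175 + (61 + (-12 + 4)*(98 + 63))) = √(8175 + (61 - 8*161)) = √(8175 + (61 - 1288)) = √(8175 - 1227) = √6948 = 6*√193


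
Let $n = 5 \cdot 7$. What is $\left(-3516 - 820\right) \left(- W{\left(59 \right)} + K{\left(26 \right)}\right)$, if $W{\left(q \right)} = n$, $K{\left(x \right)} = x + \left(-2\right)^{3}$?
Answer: $73712$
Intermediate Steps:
$K{\left(x \right)} = -8 + x$ ($K{\left(x \right)} = x - 8 = -8 + x$)
$n = 35$
$W{\left(q \right)} = 35$
$\left(-3516 - 820\right) \left(- W{\left(59 \right)} + K{\left(26 \right)}\right) = \left(-3516 - 820\right) \left(\left(-1\right) 35 + \left(-8 + 26\right)\right) = - 4336 \left(-35 + 18\right) = \left(-4336\right) \left(-17\right) = 73712$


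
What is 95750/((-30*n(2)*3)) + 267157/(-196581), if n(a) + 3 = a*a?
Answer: -57111136/53613 ≈ -1065.2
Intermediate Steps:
n(a) = -3 + a² (n(a) = -3 + a*a = -3 + a²)
95750/((-30*n(2)*3)) + 267157/(-196581) = 95750/((-30*(-3 + 2²)*3)) + 267157/(-196581) = 95750/((-30*(-3 + 4)*3)) + 267157*(-1/196581) = 95750/((-30*3)) - 24287/17871 = 95750/(-90) - 24287/17871 = 95750*(-1/90) - 24287/17871 = -9575/9 - 24287/17871 = -57111136/53613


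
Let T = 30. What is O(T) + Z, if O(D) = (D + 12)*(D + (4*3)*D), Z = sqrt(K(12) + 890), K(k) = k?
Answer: 16380 + sqrt(902) ≈ 16410.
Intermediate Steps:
Z = sqrt(902) (Z = sqrt(12 + 890) = sqrt(902) ≈ 30.033)
O(D) = 13*D*(12 + D) (O(D) = (12 + D)*(D + 12*D) = (12 + D)*(13*D) = 13*D*(12 + D))
O(T) + Z = 13*30*(12 + 30) + sqrt(902) = 13*30*42 + sqrt(902) = 16380 + sqrt(902)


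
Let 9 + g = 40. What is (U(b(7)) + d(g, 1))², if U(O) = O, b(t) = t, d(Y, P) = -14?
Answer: 49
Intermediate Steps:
g = 31 (g = -9 + 40 = 31)
(U(b(7)) + d(g, 1))² = (7 - 14)² = (-7)² = 49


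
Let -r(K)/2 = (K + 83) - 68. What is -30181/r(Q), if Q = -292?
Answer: -30181/554 ≈ -54.478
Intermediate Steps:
r(K) = -30 - 2*K (r(K) = -2*((K + 83) - 68) = -2*((83 + K) - 68) = -2*(15 + K) = -30 - 2*K)
-30181/r(Q) = -30181/(-30 - 2*(-292)) = -30181/(-30 + 584) = -30181/554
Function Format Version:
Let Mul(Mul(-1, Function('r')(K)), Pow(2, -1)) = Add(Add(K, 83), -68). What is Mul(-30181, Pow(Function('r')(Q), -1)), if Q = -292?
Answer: Rational(-30181, 554) ≈ -54.478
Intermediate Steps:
Function('r')(K) = Add(-30, Mul(-2, K)) (Function('r')(K) = Mul(-2, Add(Add(K, 83), -68)) = Mul(-2, Add(Add(83, K), -68)) = Mul(-2, Add(15, K)) = Add(-30, Mul(-2, K)))
Mul(-30181, Pow(Function('r')(Q), -1)) = Mul(-30181, Pow(Add(-30, Mul(-2, -292)), -1)) = Mul(-30181, Pow(Add(-30, 584), -1)) = Mul(-30181, Pow(554, -1)) = Mul(-30181, Rational(1, 554)) = Rational(-30181, 554)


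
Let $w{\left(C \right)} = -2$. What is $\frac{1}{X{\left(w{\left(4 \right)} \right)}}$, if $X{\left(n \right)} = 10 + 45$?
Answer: $\frac{1}{55} \approx 0.018182$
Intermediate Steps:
$X{\left(n \right)} = 55$
$\frac{1}{X{\left(w{\left(4 \right)} \right)}} = \frac{1}{55}$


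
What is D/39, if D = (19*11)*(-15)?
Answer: -1045/13 ≈ -80.385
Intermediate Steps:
D = -3135 (D = 209*(-15) = -3135)
D/39 = -3135/39 = -3135*1/39 = -1045/13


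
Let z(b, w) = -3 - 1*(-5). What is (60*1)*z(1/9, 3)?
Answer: 120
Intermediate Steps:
z(b, w) = 2 (z(b, w) = -3 + 5 = 2)
(60*1)*z(1/9, 3) = (60*1)*2 = 60*2 = 120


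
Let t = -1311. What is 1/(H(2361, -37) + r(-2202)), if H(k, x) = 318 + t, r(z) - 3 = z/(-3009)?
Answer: -1003/992236 ≈ -0.0010108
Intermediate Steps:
r(z) = 3 - z/3009 (r(z) = 3 + z/(-3009) = 3 + z*(-1/3009) = 3 - z/3009)
H(k, x) = -993 (H(k, x) = 318 - 1311 = -993)
1/(H(2361, -37) + r(-2202)) = 1/(-993 + (3 - 1/3009*(-2202))) = 1/(-993 + (3 + 734/1003)) = 1/(-993 + 3743/1003) = 1/(-992236/1003) = -1003/992236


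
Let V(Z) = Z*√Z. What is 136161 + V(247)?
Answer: 136161 + 247*√247 ≈ 1.4004e+5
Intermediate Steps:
V(Z) = Z^(3/2)
136161 + V(247) = 136161 + 247^(3/2) = 136161 + 247*√247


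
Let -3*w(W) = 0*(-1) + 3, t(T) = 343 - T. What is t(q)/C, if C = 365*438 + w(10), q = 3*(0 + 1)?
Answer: 340/159869 ≈ 0.0021267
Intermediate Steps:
q = 3 (q = 3*1 = 3)
w(W) = -1 (w(W) = -(0*(-1) + 3)/3 = -(0 + 3)/3 = -⅓*3 = -1)
C = 159869 (C = 365*438 - 1 = 159870 - 1 = 159869)
t(q)/C = (343 - 1*3)/159869 = (343 - 3)*(1/159869) = 340*(1/159869) = 340/159869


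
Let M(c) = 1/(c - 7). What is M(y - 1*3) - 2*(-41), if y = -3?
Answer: 1065/13 ≈ 81.923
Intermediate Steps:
M(c) = 1/(-7 + c)
M(y - 1*3) - 2*(-41) = 1/(-7 + (-3 - 1*3)) - 2*(-41) = 1/(-7 + (-3 - 3)) + 82 = 1/(-7 - 6) + 82 = 1/(-13) + 82 = -1/13 + 82 = 1065/13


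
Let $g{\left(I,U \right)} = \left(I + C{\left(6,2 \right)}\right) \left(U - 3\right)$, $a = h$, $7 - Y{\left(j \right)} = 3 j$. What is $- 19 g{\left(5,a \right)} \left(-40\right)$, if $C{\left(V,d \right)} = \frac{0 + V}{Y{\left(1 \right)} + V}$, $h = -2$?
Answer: $-21280$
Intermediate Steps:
$Y{\left(j \right)} = 7 - 3 j$
$C{\left(V,d \right)} = \frac{V}{4 + V}$ ($C{\left(V,d \right)} = \frac{0 + V}{\left(7 - 3\right) + V} = \frac{V}{\left(7 - 3\right) + V} = \frac{V}{4 + V}$)
$a = -2$
$g{\left(I,U \right)} = \left(-3 + U\right) \left(\frac{3}{5} + I\right)$ ($g{\left(I,U \right)} = \left(I + \frac{6}{4 + 6}\right) \left(U - 3\right) = \left(I + \frac{6}{10}\right) \left(-3 + U\right) = \left(I + 6 \cdot \frac{1}{10}\right) \left(-3 + U\right) = \left(I + \frac{3}{5}\right) \left(-3 + U\right) = \left(\frac{3}{5} + I\right) \left(-3 + U\right) = \left(-3 + U\right) \left(\frac{3}{5} + I\right)$)
$- 19 g{\left(5,a \right)} \left(-40\right) = - 19 \left(- \frac{9}{5} - 15 + \frac{3}{5} \left(-2\right) + 5 \left(-2\right)\right) \left(-40\right) = - 19 \left(- \frac{9}{5} - 15 - \frac{6}{5} - 10\right) \left(-40\right) = \left(-19\right) \left(-28\right) \left(-40\right) = 532 \left(-40\right) = -21280$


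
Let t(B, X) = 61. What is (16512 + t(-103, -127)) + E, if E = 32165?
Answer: 48738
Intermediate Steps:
(16512 + t(-103, -127)) + E = (16512 + 61) + 32165 = 16573 + 32165 = 48738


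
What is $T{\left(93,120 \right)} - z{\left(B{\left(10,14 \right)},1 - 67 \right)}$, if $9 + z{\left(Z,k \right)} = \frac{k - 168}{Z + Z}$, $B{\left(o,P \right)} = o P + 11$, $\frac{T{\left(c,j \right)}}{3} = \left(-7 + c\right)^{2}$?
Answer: $\frac{3351864}{151} \approx 22198.0$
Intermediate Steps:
$T{\left(c,j \right)} = 3 \left(-7 + c\right)^{2}$
$B{\left(o,P \right)} = 11 + P o$ ($B{\left(o,P \right)} = P o + 11 = 11 + P o$)
$z{\left(Z,k \right)} = -9 + \frac{-168 + k}{2 Z}$ ($z{\left(Z,k \right)} = -9 + \frac{k - 168}{Z + Z} = -9 + \frac{-168 + k}{2 Z}$)
$T{\left(93,120 \right)} - z{\left(B{\left(10,14 \right)},1 - 67 \right)} = 3 \left(-7 + 93\right)^{2} - \frac{-168 + \left(1 - 67\right) - 18 \left(11 + 14 \cdot 10\right)}{2 \left(11 + 14 \cdot 10\right)} = 3 \cdot 86^{2} - \frac{-168 + \left(1 - 67\right) - 18 \left(11 + 140\right)}{2 \left(11 + 140\right)} = 3 \cdot 7396 - \frac{-168 - 66 - 2718}{2 \cdot 151} = 22188 - \frac{1}{2} \cdot \frac{1}{151} \left(-168 - 66 - 2718\right) = 22188 - \frac{1}{2} \cdot \frac{1}{151} \left(-2952\right) = 22188 - - \frac{1476}{151} = 22188 + \frac{1476}{151} = \frac{3351864}{151}$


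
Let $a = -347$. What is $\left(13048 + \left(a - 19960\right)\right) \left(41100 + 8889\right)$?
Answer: $-362870151$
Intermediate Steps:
$\left(13048 + \left(a - 19960\right)\right) \left(41100 + 8889\right) = \left(13048 - 20307\right) \left(41100 + 8889\right) = \left(13048 - 20307\right) 49989 = \left(-7259\right) 49989 = -362870151$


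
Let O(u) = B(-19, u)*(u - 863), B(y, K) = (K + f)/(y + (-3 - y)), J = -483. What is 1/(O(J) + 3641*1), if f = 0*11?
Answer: -1/213065 ≈ -4.6934e-6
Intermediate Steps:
f = 0
B(y, K) = -K/3 (B(y, K) = (K + 0)/(y + (-3 - y)) = K/(-3) = K*(-⅓) = -K/3)
O(u) = -u*(-863 + u)/3 (O(u) = (-u/3)*(u - 863) = (-u/3)*(-863 + u) = -u*(-863 + u)/3)
1/(O(J) + 3641*1) = 1/((⅓)*(-483)*(863 - 1*(-483)) + 3641*1) = 1/((⅓)*(-483)*(863 + 483) + 3641) = 1/((⅓)*(-483)*1346 + 3641) = 1/(-216706 + 3641) = 1/(-213065) = -1/213065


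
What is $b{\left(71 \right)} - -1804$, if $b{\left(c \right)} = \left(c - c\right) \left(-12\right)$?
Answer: $1804$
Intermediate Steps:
$b{\left(c \right)} = 0$ ($b{\left(c \right)} = 0 \left(-12\right) = 0$)
$b{\left(71 \right)} - -1804 = 0 - -1804 = 0 + 1804 = 1804$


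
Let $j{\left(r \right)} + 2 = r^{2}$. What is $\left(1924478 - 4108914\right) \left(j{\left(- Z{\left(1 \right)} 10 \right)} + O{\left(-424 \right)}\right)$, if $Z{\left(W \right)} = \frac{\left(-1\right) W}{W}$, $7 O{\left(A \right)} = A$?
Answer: $- \frac{572322232}{7} \approx -8.176 \cdot 10^{7}$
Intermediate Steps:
$O{\left(A \right)} = \frac{A}{7}$
$Z{\left(W \right)} = -1$
$j{\left(r \right)} = -2 + r^{2}$
$\left(1924478 - 4108914\right) \left(j{\left(- Z{\left(1 \right)} 10 \right)} + O{\left(-424 \right)}\right) = \left(1924478 - 4108914\right) \left(\left(-2 + \left(\left(-1\right) \left(-1\right) 10\right)^{2}\right) + \frac{1}{7} \left(-424\right)\right) = - 2184436 \left(\left(-2 + \left(1 \cdot 10\right)^{2}\right) - \frac{424}{7}\right) = - 2184436 \left(\left(-2 + 10^{2}\right) - \frac{424}{7}\right) = - 2184436 \left(\left(-2 + 100\right) - \frac{424}{7}\right) = - 2184436 \left(98 - \frac{424}{7}\right) = \left(-2184436\right) \frac{262}{7} = - \frac{572322232}{7}$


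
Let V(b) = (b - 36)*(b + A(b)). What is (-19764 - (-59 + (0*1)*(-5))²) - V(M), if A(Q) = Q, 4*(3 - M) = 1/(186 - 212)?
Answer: -124635057/5408 ≈ -23046.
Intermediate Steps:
M = 313/104 (M = 3 - 1/(4*(186 - 212)) = 3 - ¼/(-26) = 3 - ¼*(-1/26) = 3 + 1/104 = 313/104 ≈ 3.0096)
V(b) = 2*b*(-36 + b) (V(b) = (b - 36)*(b + b) = (-36 + b)*(2*b) = 2*b*(-36 + b))
(-19764 - (-59 + (0*1)*(-5))²) - V(M) = (-19764 - (-59 + (0*1)*(-5))²) - 2*313*(-36 + 313/104)/104 = (-19764 - (-59 + 0*(-5))²) - 2*313*(-3431)/(104*104) = (-19764 - (-59 + 0)²) - 1*(-1073903/5408) = (-19764 - 1*(-59)²) + 1073903/5408 = (-19764 - 1*3481) + 1073903/5408 = (-19764 - 3481) + 1073903/5408 = -23245 + 1073903/5408 = -124635057/5408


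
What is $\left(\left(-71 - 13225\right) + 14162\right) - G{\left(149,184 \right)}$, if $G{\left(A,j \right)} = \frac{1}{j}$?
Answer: $\frac{159343}{184} \approx 865.99$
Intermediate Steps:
$\left(\left(-71 - 13225\right) + 14162\right) - G{\left(149,184 \right)} = \left(\left(-71 - 13225\right) + 14162\right) - \frac{1}{184} = \left(-13296 + 14162\right) - \frac{1}{184} = 866 - \frac{1}{184} = \frac{159343}{184}$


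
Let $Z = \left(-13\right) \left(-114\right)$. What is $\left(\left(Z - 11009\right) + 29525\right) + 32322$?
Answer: $52320$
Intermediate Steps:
$Z = 1482$
$\left(\left(Z - 11009\right) + 29525\right) + 32322 = \left(\left(1482 - 11009\right) + 29525\right) + 32322 = \left(-9527 + 29525\right) + 32322 = 19998 + 32322 = 52320$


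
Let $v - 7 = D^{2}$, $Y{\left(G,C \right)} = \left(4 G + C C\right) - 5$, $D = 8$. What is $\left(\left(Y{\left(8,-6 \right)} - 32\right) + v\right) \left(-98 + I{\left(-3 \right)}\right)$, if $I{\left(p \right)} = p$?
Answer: $-10302$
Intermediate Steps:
$Y{\left(G,C \right)} = -5 + C^{2} + 4 G$ ($Y{\left(G,C \right)} = \left(4 G + C^{2}\right) - 5 = \left(C^{2} + 4 G\right) - 5 = -5 + C^{2} + 4 G$)
$v = 71$ ($v = 7 + 8^{2} = 7 + 64 = 71$)
$\left(\left(Y{\left(8,-6 \right)} - 32\right) + v\right) \left(-98 + I{\left(-3 \right)}\right) = \left(\left(\left(-5 + \left(-6\right)^{2} + 4 \cdot 8\right) - 32\right) + 71\right) \left(-98 - 3\right) = \left(\left(\left(-5 + 36 + 32\right) - 32\right) + 71\right) \left(-101\right) = \left(\left(63 - 32\right) + 71\right) \left(-101\right) = \left(31 + 71\right) \left(-101\right) = 102 \left(-101\right) = -10302$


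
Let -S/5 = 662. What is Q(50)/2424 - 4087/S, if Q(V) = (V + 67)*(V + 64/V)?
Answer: 12402539/3343100 ≈ 3.7099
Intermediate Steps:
Q(V) = (67 + V)*(V + 64/V)
S = -3310 (S = -5*662 = -3310)
Q(50)/2424 - 4087/S = (64 + 50² + 67*50 + 4288/50)/2424 - 4087/(-3310) = (64 + 2500 + 3350 + 4288*(1/50))*(1/2424) - 4087*(-1/3310) = (64 + 2500 + 3350 + 2144/25)*(1/2424) + 4087/3310 = (149994/25)*(1/2424) + 4087/3310 = 24999/10100 + 4087/3310 = 12402539/3343100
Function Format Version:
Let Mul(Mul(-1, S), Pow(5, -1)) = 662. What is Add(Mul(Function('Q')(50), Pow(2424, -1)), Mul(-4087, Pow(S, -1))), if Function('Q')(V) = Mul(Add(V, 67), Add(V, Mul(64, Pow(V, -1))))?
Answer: Rational(12402539, 3343100) ≈ 3.7099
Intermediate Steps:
Function('Q')(V) = Mul(Add(67, V), Add(V, Mul(64, Pow(V, -1))))
S = -3310 (S = Mul(-5, 662) = -3310)
Add(Mul(Function('Q')(50), Pow(2424, -1)), Mul(-4087, Pow(S, -1))) = Add(Mul(Add(64, Pow(50, 2), Mul(67, 50), Mul(4288, Pow(50, -1))), Pow(2424, -1)), Mul(-4087, Pow(-3310, -1))) = Add(Mul(Add(64, 2500, 3350, Mul(4288, Rational(1, 50))), Rational(1, 2424)), Mul(-4087, Rational(-1, 3310))) = Add(Mul(Add(64, 2500, 3350, Rational(2144, 25)), Rational(1, 2424)), Rational(4087, 3310)) = Add(Mul(Rational(149994, 25), Rational(1, 2424)), Rational(4087, 3310)) = Add(Rational(24999, 10100), Rational(4087, 3310)) = Rational(12402539, 3343100)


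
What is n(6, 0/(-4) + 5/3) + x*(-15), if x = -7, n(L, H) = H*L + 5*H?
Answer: 370/3 ≈ 123.33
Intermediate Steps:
n(L, H) = 5*H + H*L
n(6, 0/(-4) + 5/3) + x*(-15) = (0/(-4) + 5/3)*(5 + 6) - 7*(-15) = (0*(-¼) + 5*(⅓))*11 + 105 = (0 + 5/3)*11 + 105 = (5/3)*11 + 105 = 55/3 + 105 = 370/3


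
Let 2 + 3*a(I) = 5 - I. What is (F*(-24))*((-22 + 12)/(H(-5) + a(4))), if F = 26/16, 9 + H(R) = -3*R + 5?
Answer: 585/16 ≈ 36.563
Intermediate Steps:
a(I) = 1 - I/3 (a(I) = -⅔ + (5 - I)/3 = -⅔ + (5/3 - I/3) = 1 - I/3)
H(R) = -4 - 3*R (H(R) = -9 + (-3*R + 5) = -9 + (5 - 3*R) = -4 - 3*R)
F = 13/8 (F = 26*(1/16) = 13/8 ≈ 1.6250)
(F*(-24))*((-22 + 12)/(H(-5) + a(4))) = ((13/8)*(-24))*((-22 + 12)/((-4 - 3*(-5)) + (1 - ⅓*4))) = -(-390)/((-4 + 15) + (1 - 4/3)) = -(-390)/(11 - ⅓) = -(-390)/32/3 = -(-390)*3/32 = -39*(-15/16) = 585/16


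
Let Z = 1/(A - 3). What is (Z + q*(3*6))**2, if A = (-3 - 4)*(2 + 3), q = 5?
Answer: 11689561/1444 ≈ 8095.3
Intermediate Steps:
A = -35 (A = -7*5 = -35)
Z = -1/38 (Z = 1/(-35 - 3) = 1/(-38) = -1/38 ≈ -0.026316)
(Z + q*(3*6))**2 = (-1/38 + 5*(3*6))**2 = (-1/38 + 5*18)**2 = (-1/38 + 90)**2 = (3419/38)**2 = 11689561/1444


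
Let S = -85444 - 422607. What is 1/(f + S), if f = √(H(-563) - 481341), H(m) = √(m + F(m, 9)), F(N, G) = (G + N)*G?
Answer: -1/(508051 - √(-481341 + I*√5549)) ≈ -1.9683e-6 - 2.6879e-9*I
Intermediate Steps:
F(N, G) = G*(G + N)
H(m) = √(81 + 10*m) (H(m) = √(m + 9*(9 + m)) = √(m + (81 + 9*m)) = √(81 + 10*m))
f = √(-481341 + I*√5549) (f = √(√(81 + 10*(-563)) - 481341) = √(√(81 - 5630) - 481341) = √(√(-5549) - 481341) = √(I*√5549 - 481341) = √(-481341 + I*√5549) ≈ 0.054 + 693.79*I)
S = -508051
1/(f + S) = 1/(√(-481341 + I*√5549) - 508051) = 1/(-508051 + √(-481341 + I*√5549))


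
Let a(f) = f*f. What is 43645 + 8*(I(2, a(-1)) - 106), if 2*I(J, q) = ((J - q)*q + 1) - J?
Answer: 42797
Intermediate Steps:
a(f) = f²
I(J, q) = ½ - J/2 + q*(J - q)/2 (I(J, q) = (((J - q)*q + 1) - J)/2 = ((q*(J - q) + 1) - J)/2 = ((1 + q*(J - q)) - J)/2 = (1 - J + q*(J - q))/2 = ½ - J/2 + q*(J - q)/2)
43645 + 8*(I(2, a(-1)) - 106) = 43645 + 8*((½ - ½*2 - ((-1)²)²/2 + (½)*2*(-1)²) - 106) = 43645 + 8*((½ - 1 - ½*1² + (½)*2*1) - 106) = 43645 + 8*((½ - 1 - ½*1 + 1) - 106) = 43645 + 8*((½ - 1 - ½ + 1) - 106) = 43645 + 8*(0 - 106) = 43645 + 8*(-106) = 43645 - 848 = 42797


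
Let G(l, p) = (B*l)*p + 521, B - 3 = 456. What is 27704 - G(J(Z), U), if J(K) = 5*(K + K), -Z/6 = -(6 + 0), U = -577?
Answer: 95370663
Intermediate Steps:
B = 459 (B = 3 + 456 = 459)
Z = 36 (Z = -(-6)*(6 + 0) = -(-6)*6 = -6*(-6) = 36)
J(K) = 10*K (J(K) = 5*(2*K) = 10*K)
G(l, p) = 521 + 459*l*p (G(l, p) = (459*l)*p + 521 = 459*l*p + 521 = 521 + 459*l*p)
27704 - G(J(Z), U) = 27704 - (521 + 459*(10*36)*(-577)) = 27704 - (521 + 459*360*(-577)) = 27704 - (521 - 95343480) = 27704 - 1*(-95342959) = 27704 + 95342959 = 95370663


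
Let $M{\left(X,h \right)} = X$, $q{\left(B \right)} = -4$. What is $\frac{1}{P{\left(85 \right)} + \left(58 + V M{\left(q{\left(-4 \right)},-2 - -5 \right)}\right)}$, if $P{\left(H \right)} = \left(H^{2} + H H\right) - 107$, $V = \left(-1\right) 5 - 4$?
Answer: $\frac{1}{14437} \approx 6.9266 \cdot 10^{-5}$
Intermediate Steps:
$V = -9$ ($V = -5 - 4 = -9$)
$P{\left(H \right)} = -107 + 2 H^{2}$ ($P{\left(H \right)} = \left(H^{2} + H^{2}\right) - 107 = 2 H^{2} - 107 = -107 + 2 H^{2}$)
$\frac{1}{P{\left(85 \right)} + \left(58 + V M{\left(q{\left(-4 \right)},-2 - -5 \right)}\right)} = \frac{1}{\left(-107 + 2 \cdot 85^{2}\right) + \left(58 - -36\right)} = \frac{1}{\left(-107 + 2 \cdot 7225\right) + \left(58 + 36\right)} = \frac{1}{\left(-107 + 14450\right) + 94} = \frac{1}{14343 + 94} = \frac{1}{14437}$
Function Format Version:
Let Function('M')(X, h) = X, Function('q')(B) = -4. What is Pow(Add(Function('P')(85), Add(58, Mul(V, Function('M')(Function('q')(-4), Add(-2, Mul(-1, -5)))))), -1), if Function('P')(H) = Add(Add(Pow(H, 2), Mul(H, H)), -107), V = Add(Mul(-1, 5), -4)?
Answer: Rational(1, 14437) ≈ 6.9266e-5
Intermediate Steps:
V = -9 (V = Add(-5, -4) = -9)
Function('P')(H) = Add(-107, Mul(2, Pow(H, 2))) (Function('P')(H) = Add(Add(Pow(H, 2), Pow(H, 2)), -107) = Add(Mul(2, Pow(H, 2)), -107) = Add(-107, Mul(2, Pow(H, 2))))
Pow(Add(Function('P')(85), Add(58, Mul(V, Function('M')(Function('q')(-4), Add(-2, Mul(-1, -5)))))), -1) = Pow(Add(Add(-107, Mul(2, Pow(85, 2))), Add(58, Mul(-9, -4))), -1) = Pow(Add(Add(-107, Mul(2, 7225)), Add(58, 36)), -1) = Pow(Add(Add(-107, 14450), 94), -1) = Pow(Add(14343, 94), -1) = Pow(14437, -1) = Rational(1, 14437)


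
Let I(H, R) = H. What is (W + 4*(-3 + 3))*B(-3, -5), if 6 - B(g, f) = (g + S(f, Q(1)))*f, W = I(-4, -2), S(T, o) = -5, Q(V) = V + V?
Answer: 136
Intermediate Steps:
Q(V) = 2*V
W = -4
B(g, f) = 6 - f*(-5 + g) (B(g, f) = 6 - (g - 5)*f = 6 - (-5 + g)*f = 6 - f*(-5 + g))
(W + 4*(-3 + 3))*B(-3, -5) = (-4 + 4*(-3 + 3))*(6 + 5*(-5) - 1*(-5)*(-3)) = (-4 + 4*0)*(6 - 25 - 15) = (-4 + 0)*(-34) = -4*(-34) = 136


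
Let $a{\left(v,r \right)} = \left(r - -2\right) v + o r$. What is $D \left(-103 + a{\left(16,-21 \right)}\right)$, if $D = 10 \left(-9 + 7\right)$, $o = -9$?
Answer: $4360$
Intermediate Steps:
$a{\left(v,r \right)} = - 9 r + v \left(2 + r\right)$ ($a{\left(v,r \right)} = \left(r - -2\right) v - 9 r = \left(r + 2\right) v - 9 r = \left(2 + r\right) v - 9 r = v \left(2 + r\right) - 9 r = - 9 r + v \left(2 + r\right)$)
$D = -20$ ($D = 10 \left(-2\right) = -20$)
$D \left(-103 + a{\left(16,-21 \right)}\right) = - 20 \left(-103 - 115\right) = \left(-20\right) \left(-218\right) = 4360$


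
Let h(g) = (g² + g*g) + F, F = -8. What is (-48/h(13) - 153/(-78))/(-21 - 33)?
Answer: -2597/77220 ≈ -0.033631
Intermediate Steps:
h(g) = -8 + 2*g² (h(g) = (g² + g*g) - 8 = (g² + g²) - 8 = 2*g² - 8 = -8 + 2*g²)
(-48/h(13) - 153/(-78))/(-21 - 33) = (-48/(-8 + 2*13²) - 153/(-78))/(-21 - 33) = (-48/(-8 + 2*169) - 153*(-1/78))/(-54) = -(-48/(-8 + 338) + 51/26)/54 = -(-48/330 + 51/26)/54 = -(-48*1/330 + 51/26)/54 = -(-8/55 + 51/26)/54 = -1/54*2597/1430 = -2597/77220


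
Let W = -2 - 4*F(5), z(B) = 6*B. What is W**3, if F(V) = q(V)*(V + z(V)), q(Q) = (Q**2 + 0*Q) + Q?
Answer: -74193890408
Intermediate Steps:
q(Q) = Q + Q**2 (q(Q) = (Q**2 + 0) + Q = Q**2 + Q = Q + Q**2)
F(V) = 7*V**2*(1 + V) (F(V) = (V*(1 + V))*(V + 6*V) = (V*(1 + V))*(7*V) = 7*V**2*(1 + V))
W = -4202 (W = -2 - 28*5**2*(1 + 5) = -2 - 28*25*6 = -2 - 4*1050 = -2 - 4200 = -4202)
W**3 = (-4202)**3 = -74193890408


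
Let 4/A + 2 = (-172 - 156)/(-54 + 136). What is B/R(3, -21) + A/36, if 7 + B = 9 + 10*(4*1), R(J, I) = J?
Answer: 755/54 ≈ 13.981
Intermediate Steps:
B = 42 (B = -7 + (9 + 10*(4*1)) = -7 + (9 + 10*4) = -7 + (9 + 40) = -7 + 49 = 42)
A = -2/3 (A = 4/(-2 + (-172 - 156)/(-54 + 136)) = 4/(-2 - 328/82) = 4/(-2 - 328*1/82) = 4/(-2 - 4) = 4/(-6) = 4*(-1/6) = -2/3 ≈ -0.66667)
B/R(3, -21) + A/36 = 42/3 - 2/3/36 = 42*(1/3) - 2/3*1/36 = 14 - 1/54 = 755/54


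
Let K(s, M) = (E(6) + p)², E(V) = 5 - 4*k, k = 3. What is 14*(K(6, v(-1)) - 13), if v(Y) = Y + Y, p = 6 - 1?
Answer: -126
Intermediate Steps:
p = 5
v(Y) = 2*Y
E(V) = -7 (E(V) = 5 - 4*3 = 5 - 12 = -7)
K(s, M) = 4 (K(s, M) = (-7 + 5)² = (-2)² = 4)
14*(K(6, v(-1)) - 13) = 14*(4 - 13) = 14*(-9) = -126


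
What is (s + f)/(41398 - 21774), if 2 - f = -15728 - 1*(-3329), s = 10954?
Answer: 23355/19624 ≈ 1.1901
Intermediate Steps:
f = 12401 (f = 2 - (-15728 - 1*(-3329)) = 2 - (-15728 + 3329) = 2 - 1*(-12399) = 2 + 12399 = 12401)
(s + f)/(41398 - 21774) = (10954 + 12401)/(41398 - 21774) = 23355/19624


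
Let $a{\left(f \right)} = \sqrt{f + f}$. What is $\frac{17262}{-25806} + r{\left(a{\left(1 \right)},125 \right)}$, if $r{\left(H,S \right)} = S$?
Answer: $\frac{534748}{4301} \approx 124.33$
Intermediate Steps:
$a{\left(f \right)} = \sqrt{2} \sqrt{f}$ ($a{\left(f \right)} = \sqrt{2 f} = \sqrt{2} \sqrt{f}$)
$\frac{17262}{-25806} + r{\left(a{\left(1 \right)},125 \right)} = \frac{17262}{-25806} + 125 = 17262 \left(- \frac{1}{25806}\right) + 125 = - \frac{2877}{4301} + 125 = \frac{534748}{4301}$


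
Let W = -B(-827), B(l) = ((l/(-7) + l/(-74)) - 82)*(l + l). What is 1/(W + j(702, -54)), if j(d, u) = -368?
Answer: 259/20175285 ≈ 1.2837e-5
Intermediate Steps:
B(l) = 2*l*(-82 - 81*l/518) (B(l) = ((l*(-⅐) + l*(-1/74)) - 82)*(2*l) = ((-l/7 - l/74) - 82)*(2*l) = (-81*l/518 - 82)*(2*l) = (-82 - 81*l/518)*(2*l) = 2*l*(-82 - 81*l/518))
W = 20270597/259 (W = -(-1)*(-827)*(42476 + 81*(-827))/259 = -(-1)*(-827)*(42476 - 66987)/259 = -(-1)*(-827)*(-24511)/259 = -1*(-20270597/259) = 20270597/259 ≈ 78265.)
1/(W + j(702, -54)) = 1/(20270597/259 - 368) = 1/(20175285/259) = 259/20175285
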